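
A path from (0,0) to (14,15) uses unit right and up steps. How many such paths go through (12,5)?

Paths (0,0)->(12,5): C(17,5) = 6188.
Paths (12,5)->(14,15): C(12,10) = 66.
By multiplication principle: 6188 x 66.

Final answer: 408408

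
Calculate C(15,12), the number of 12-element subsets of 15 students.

C(15,12) = 15!/(12! x 3!).

Final answer: \binom{15}{12} = 455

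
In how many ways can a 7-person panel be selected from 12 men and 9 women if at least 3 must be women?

Sum over valid woman counts:
C(9,3)C(12,4) = 41580
C(9,4)C(12,3) = 27720
C(9,5)C(12,2) = 8316
C(9,6)C(12,1) = 1008
C(9,7)C(12,0) = 36
Total: 41580 + 27720 + 8316 + 1008 + 36.

Final answer: 78660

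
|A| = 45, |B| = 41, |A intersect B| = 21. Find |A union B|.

|A union B| = |A| + |B| - |A intersect B| = 45 + 41 - 21.

Final answer: 65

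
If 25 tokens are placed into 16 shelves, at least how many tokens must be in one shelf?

By the pigeonhole principle: ceiling(25/16).

Final answer: 2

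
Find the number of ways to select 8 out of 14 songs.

C(14,8) = 14!/(8! x 6!).

Final answer: \binom{14}{8} = 3003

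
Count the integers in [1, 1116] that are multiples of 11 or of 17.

Multiples of 11: 101. Multiples of 17: 65. Of both (lcm=187): 5.
By inclusion-exclusion: 101 + 65 - 5.

Final answer: 161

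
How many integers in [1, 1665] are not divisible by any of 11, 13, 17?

|div by 11|=151, |div by 13|=128, |div by 17|=97.
|div by 11&13|=11, |div by 11&17|=8, |div by 13&17|=7, |div by all|=0.
By inclusion-exclusion, divisible by at least one: 151+128+97-11-8-7+0 = 350.
Not divisible by any: 1665 - 350.

Final answer: 1315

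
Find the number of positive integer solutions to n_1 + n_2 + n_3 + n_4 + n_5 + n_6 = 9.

Substitute n'_i = n_i - 1 (so n'_i >= 0). Then sum n'_i = 9 - 6 = 3.
Stars and bars: C(3+6-1, 6-1) = C(8,5).

Final answer: C(8,5) = 56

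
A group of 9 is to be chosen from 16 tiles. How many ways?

C(16,9) = 16!/(9! x 7!).

Final answer: \binom{16}{9} = 11440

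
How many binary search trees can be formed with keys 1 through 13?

This is counted by the nth Catalan number C_n. Here n = 13.
C_n = (2n)!/(n!(n+1)!), so C_{13} = 26!/(13! x 14!) = C(26,13)/14 = 10400600/14.

Final answer: C_{13} = 742900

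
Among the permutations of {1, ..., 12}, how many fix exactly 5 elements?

Choose which 5 elements are fixed: C(12,5) = 792.
Derange the remaining 7 using D(j) = (j-1)(D(j-1) + D(j-2)), D(0)=1, D(1)=0: D(2)=1, D(3)=2, D(4)=9, D(5)=44, D(6)=265, D(7)=1854.
Total: 792 x 1854.

Final answer: C(12,5) D(7) = 1468368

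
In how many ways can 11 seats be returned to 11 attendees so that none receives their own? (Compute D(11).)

D(n) = (n-1)(D(n-1) + D(n-2)), D(0)=1, D(1)=0.
D(2) = 1 x (0 + 1) = 1
D(3) = 2 x (1 + 0) = 2
D(4) = 3 x (2 + 1) = 9
D(5) = 4 x (9 + 2) = 44
D(6) = 5 x (44 + 9) = 265
D(7) = 6 x (265 + 44) = 1854
D(8) = 7 x (1854 + 265) = 14833
D(9) = 8 x (14833 + 1854) = 133496
D(10) = 9 x (133496 + 14833) = 1334961
D(11) = 10 x (D(10) + D(9)) = 10 x (1334961 + 133496)

Final answer: D(11) = 14684570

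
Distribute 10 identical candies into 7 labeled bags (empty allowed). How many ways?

Stars and bars: C(n+k-1, k-1) = C(16,6).

Final answer: C(16,6) = 8008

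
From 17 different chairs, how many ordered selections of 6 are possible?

P(17,6) = 17!/(17-6)! = 17!/11!.

Final answer: P(17,6) = 8910720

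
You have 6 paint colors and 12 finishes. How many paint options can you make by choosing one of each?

By the multiplication principle: 6 x 12.

Final answer: 72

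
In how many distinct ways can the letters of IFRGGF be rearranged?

Letters (F:2, G:2, I:1, R:1). Total letters: 6.
Permutations = 6!/(2! x 2!).

Final answer: 180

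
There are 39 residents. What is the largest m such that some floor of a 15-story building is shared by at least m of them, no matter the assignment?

There are 15 possible values for floor of a 15-story building. With 39 residents and 15 categories, by pigeonhole: ceiling(39/15).

Final answer: 3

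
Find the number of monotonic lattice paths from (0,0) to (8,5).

Each path has 8 right steps and 5 up steps in some order (13 steps total).
Choose which 5 of the 13 steps are up: C(13,5).

Final answer: C(13,5) = 1287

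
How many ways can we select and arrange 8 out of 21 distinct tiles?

P(21,8) = 21!/(21-8)! = 21!/13!.

Final answer: P(21,8) = 8204716800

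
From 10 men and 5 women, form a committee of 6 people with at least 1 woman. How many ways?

Sum over valid woman counts:
C(5,1)C(10,5) = 1260
C(5,2)C(10,4) = 2100
C(5,3)C(10,3) = 1200
C(5,4)C(10,2) = 225
C(5,5)C(10,1) = 10
Total: 1260 + 2100 + 1200 + 225 + 10.

Final answer: 4795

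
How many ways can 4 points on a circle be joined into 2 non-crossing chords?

This is a standard Catalan-number count: the answer is C_n. Here n = 4/2 = 2.
C_n = (2n)!/(n!(n+1)!), so C_{2} = 4!/(2! x 3!) = C(4,2)/3 = 6/3.

Final answer: C_{2} = 2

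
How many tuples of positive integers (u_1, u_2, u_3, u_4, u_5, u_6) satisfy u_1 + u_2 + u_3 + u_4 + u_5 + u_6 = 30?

Substitute u'_i = u_i - 1 (so u'_i >= 0). Then sum u'_i = 30 - 6 = 24.
Stars and bars: C(24+6-1, 6-1) = C(29,5).

Final answer: C(29,5) = 118755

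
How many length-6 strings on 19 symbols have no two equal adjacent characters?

Let g(n) count such strings. g(1) = 19, and each valid string of length n-1 extends in 18 ways (any symbol but the last), so g(n) = 18 g(n-1).
Total: g(6) = 19 x 18^5.

Final answer: 19 x 18^{5} = 35901792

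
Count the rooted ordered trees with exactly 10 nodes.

This is a standard Catalan-number count: the answer is C_n. Here n = 10 - 1 = 9.
C_n = (2n)!/(n!(n+1)!), so C_{9} = 18!/(9! x 10!) = C(18,9)/10 = 48620/10.

Final answer: C_{9} = 4862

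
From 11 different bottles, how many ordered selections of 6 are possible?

P(11,6) = 11!/(11-6)! = 11!/5!.

Final answer: P(11,6) = 332640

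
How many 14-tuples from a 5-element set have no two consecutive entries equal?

Let g(n) count such strings. g(1) = 5, and each valid string of length n-1 extends in 4 ways (any symbol but the last), so g(n) = 4 g(n-1).
Total: g(14) = 5 x 4^13.

Final answer: 5 x 4^{13} = 335544320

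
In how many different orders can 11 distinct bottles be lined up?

The number of ways to arrange 11 distinct objects is 11!.

Final answer: 11! = 39916800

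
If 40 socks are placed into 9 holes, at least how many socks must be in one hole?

By the pigeonhole principle: ceiling(40/9).

Final answer: 5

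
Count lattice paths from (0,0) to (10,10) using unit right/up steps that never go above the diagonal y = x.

Total monotonic paths to (10,10): C(20,10) = 184756.
A path is bad iff it touches y = x + 1; reflecting its initial segment maps bad paths bijectively onto all paths to (9,11), of which there are C(20,11) = 167960.
Valid Dyck paths: 184756 - 167960.
(This is the Catalan number C_{10}.)

Final answer: C_{10} = 16796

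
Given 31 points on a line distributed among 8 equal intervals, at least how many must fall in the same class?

By pigeonhole with 31 objects and 8 categories: ceiling(31/8).

Final answer: 4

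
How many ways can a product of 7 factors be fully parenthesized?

The structures are counted by the Catalan number C_n. Here n = 7 - 1 = 6.
C_n = C(2n,n)/(n+1), so C_{6} = C(12,6)/7 = 924/7.

Final answer: C_{6} = 132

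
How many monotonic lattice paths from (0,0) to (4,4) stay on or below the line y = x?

Total monotonic paths to (4,4): C(8,4) = 70.
A path is bad iff it touches y = x + 1; reflecting its initial segment maps bad paths bijectively onto all paths to (3,5), of which there are C(8,5) = 56.
Valid Dyck paths: 70 - 56.
(Check: C(8,4) - C(8,5) = C(8,4)/5, the Catalan number C_{4}.)

Final answer: C_{4} = 14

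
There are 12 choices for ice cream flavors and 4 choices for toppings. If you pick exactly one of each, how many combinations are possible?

By the multiplication principle: 12 x 4.

Final answer: 48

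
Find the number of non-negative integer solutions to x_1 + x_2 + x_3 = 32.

Stars and bars with 32 stars and 2 bars:
C(32+3-1, 3-1) = C(34,2).

Final answer: C(34,2) = 561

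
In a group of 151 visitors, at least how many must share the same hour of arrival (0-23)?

There are 24 possible values for hour of arrival (0-23). With 151 visitors and 24 categories, by pigeonhole: ceiling(151/24).

Final answer: 7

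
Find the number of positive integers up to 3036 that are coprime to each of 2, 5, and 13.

|div by 2|=1518, |div by 5|=607, |div by 13|=233.
|div by 2&5|=303, |div by 2&13|=116, |div by 5&13|=46, |div by all|=23.
By inclusion-exclusion, divisible by at least one: 1518+607+233-303-116-46+23 = 1916.
Not divisible by any: 3036 - 1916.

Final answer: 1120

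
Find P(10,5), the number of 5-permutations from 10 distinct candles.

P(10,5) = 10!/(10-5)! = 10!/5!.

Final answer: P(10,5) = 30240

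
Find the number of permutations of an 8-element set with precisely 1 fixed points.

Choose which 1 elements are fixed: C(8,1) = 8.
Derange the remaining 7 using D(j) = (j-1)(D(j-1) + D(j-2)), D(0)=1, D(1)=0: D(2)=1, D(3)=2, D(4)=9, D(5)=44, D(6)=265, D(7)=1854.
Total: 8 x 1854.

Final answer: C(8,1) D(7) = 14832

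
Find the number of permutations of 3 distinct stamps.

The number of ways to arrange 3 distinct objects is 3!.

Final answer: 3! = 6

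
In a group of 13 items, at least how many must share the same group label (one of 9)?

There are 9 possible values for group label (one of 9). With 13 items and 9 categories, by pigeonhole: ceiling(13/9).

Final answer: 2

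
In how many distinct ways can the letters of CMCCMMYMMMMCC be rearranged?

Letters (C:5, M:7, Y:1). Total letters: 13.
Permutations = 13!/(7! x 5!).

Final answer: 10296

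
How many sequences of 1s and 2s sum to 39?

Let f(n) count the ways. The last step is size 1 or 2, so f(n) = f(n-1) + f(n-2) with f(1)=1, f(2)=2.
Iterating the recurrence: f(1)=1, f(2)=2, f(3)=3, f(4)=5, f(5)=8, f(6)=13, f(7)=21, f(8)=34, f(9)=55, f(10)=89, f(11)=144, f(12)=233, f(13)=377, f(14)=610, f(15)=987, f(16)=1597, f(17)=2584, f(18)=4181, f(19)=6765, f(20)=10946, f(21)=17711, f(22)=28657, f(23)=46368, f(24)=75025, f(25)=121393, f(26)=196418, f(27)=317811, f(28)=514229, f(29)=832040, f(30)=1346269, f(31)=2178309, f(32)=3524578, f(33)=5702887, f(34)=9227465, f(35)=14930352, f(36)=24157817, f(37)=39088169, f(38)=63245986, f(39)=102334155.

Final answer: 102334155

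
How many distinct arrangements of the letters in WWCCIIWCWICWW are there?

Letters (C:4, I:3, W:6). Total letters: 13.
Permutations = 13!/(6! x 4! x 3!).

Final answer: 60060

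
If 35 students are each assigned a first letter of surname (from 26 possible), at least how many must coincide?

There are 26 possible values for first letter of surname. With 35 students and 26 categories, by pigeonhole: ceiling(35/26).

Final answer: 2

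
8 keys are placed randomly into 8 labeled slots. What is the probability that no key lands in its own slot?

D(n) = (n-1)(D(n-1) + D(n-2)), D(0)=1, D(1)=0.
Building up: D(2)=1, D(3)=2, D(4)=9, D(5)=44, D(6)=265, D(7)=1854, D(8)=14833.
Total arrangements: 8! = 40320.
Probability = D(8)/8! = 2119/5760.

Final answer: D(8)/8! = 14833/40320 = 0.367882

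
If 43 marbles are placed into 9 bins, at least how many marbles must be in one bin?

By the pigeonhole principle: ceiling(43/9).

Final answer: 5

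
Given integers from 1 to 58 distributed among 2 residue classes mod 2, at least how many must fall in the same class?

By pigeonhole with 58 objects and 2 categories: ceiling(58/2).

Final answer: 29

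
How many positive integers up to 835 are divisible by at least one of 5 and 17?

Multiples of 5: 167. Multiples of 17: 49. Of both (lcm=85): 9.
By inclusion-exclusion: 167 + 49 - 9.

Final answer: 207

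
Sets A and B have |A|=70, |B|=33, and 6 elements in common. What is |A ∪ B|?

|A union B| = |A| + |B| - |A intersect B| = 70 + 33 - 6.

Final answer: 97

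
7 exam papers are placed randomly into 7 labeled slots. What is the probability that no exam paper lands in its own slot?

Derangements satisfy D(n) = (n-1)(D(n-1) + D(n-2)), starting from D(0)=1, D(1)=0.
Building up: D(2)=1, D(3)=2, D(4)=9, D(5)=44, D(6)=265, D(7)=1854.
Total arrangements: 7! = 5040.
Probability = D(7)/7! = 103/280.

Final answer: D(7)/7! = 1854/5040 = 0.367857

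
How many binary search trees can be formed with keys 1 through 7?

The structures are counted by the Catalan number C_n. Here n = 7.
C_n = (2n)!/(n!(n+1)!), so C_{7} = 14!/(7! x 8!) = C(14,7)/8 = 3432/8.

Final answer: C_{7} = 429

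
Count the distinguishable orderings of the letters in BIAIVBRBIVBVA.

Letters (A:2, B:4, I:3, R:1, V:3). Total letters: 13.
Permutations = 13!/(4! x 3! x 3! x 2!).

Final answer: 3603600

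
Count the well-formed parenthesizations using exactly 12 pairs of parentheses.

This is a standard Catalan-number count: the answer is C_n. Here n = 12 (pairs).
C_n = (2n)!/(n!(n+1)!), so C_{12} = 24!/(12! x 13!) = C(24,12)/13 = 2704156/13.

Final answer: C_{12} = 208012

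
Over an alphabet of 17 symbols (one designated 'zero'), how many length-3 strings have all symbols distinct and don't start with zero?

First digit: 16 (nonzero). Second: 16 (not first). Third: 15, etc.
Total: 16 x 16 x 15.

Final answer: 3840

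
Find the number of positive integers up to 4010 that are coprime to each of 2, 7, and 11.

|div by 2|=2005, |div by 7|=572, |div by 11|=364.
|div by 2&7|=286, |div by 2&11|=182, |div by 7&11|=52, |div by all|=26.
By inclusion-exclusion, divisible by at least one: 2005+572+364-286-182-52+26 = 2447.
Not divisible by any: 4010 - 2447.

Final answer: 1563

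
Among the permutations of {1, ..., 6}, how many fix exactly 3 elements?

Choose which 3 elements are fixed: C(6,3) = 20.
Derange the remaining 3 using D(j) = (j-1)(D(j-1) + D(j-2)), D(0)=1, D(1)=0: D(2)=1, D(3)=2.
Total: 20 x 2.

Final answer: C(6,3) D(3) = 40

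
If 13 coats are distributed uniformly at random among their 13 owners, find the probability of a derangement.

Use the recurrence D(n) = (n-1)(D(n-1) + D(n-2)) with D(0)=1, D(1)=0.
Building up: D(2)=1, D(3)=2, D(4)=9, D(5)=44, D(6)=265, D(7)=1854, D(8)=14833, D(9)=133496, D(10)=1334961, D(11)=14684570, D(12)=176214841, D(13)=2290792932.
Total arrangements: 13! = 6227020800.
Probability = D(13)/13! = 63633137/172972800.

Final answer: D(13)/13! = 2290792932/6227020800 = 0.367879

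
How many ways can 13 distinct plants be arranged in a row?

The number of ways to arrange 13 distinct objects is 13!.

Final answer: 13! = 6227020800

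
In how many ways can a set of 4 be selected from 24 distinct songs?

C(24,4) = 24!/(4! x 20!).

Final answer: \binom{24}{4} = 10626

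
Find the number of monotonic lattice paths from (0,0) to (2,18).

Each path has 2 right steps and 18 up steps in some order (20 steps total).
Choose which 18 of the 20 steps are up: C(20,18).

Final answer: C(20,18) = 190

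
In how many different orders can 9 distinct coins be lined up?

The number of ways to arrange 9 distinct objects is 9!.

Final answer: 9! = 362880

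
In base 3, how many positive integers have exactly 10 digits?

Leading digit: 2 options (nonzero). Other 9 digit(s): 3 options each.
Total: 2 x 3^9.

Final answer: 39366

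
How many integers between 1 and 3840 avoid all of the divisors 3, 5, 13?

|div by 3|=1280, |div by 5|=768, |div by 13|=295.
|div by 3&5|=256, |div by 3&13|=98, |div by 5&13|=59, |div by all|=19.
By inclusion-exclusion, divisible by at least one: 1280+768+295-256-98-59+19 = 1949.
Not divisible by any: 3840 - 1949.

Final answer: 1891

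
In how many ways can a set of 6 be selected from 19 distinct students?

C(19,6) = 19!/(6! x (19-6)!).

Final answer: C(19,6) = 27132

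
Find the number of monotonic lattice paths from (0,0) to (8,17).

Each path has 8 right steps and 17 up steps in some order (25 steps total).
Choose which 17 of the 25 steps are up: C(25,17).

Final answer: C(25,17) = 1081575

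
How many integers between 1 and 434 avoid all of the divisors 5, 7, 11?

|div by 5|=86, |div by 7|=62, |div by 11|=39.
|div by 5&7|=12, |div by 5&11|=7, |div by 7&11|=5, |div by all|=1.
By inclusion-exclusion, divisible by at least one: 86+62+39-12-7-5+1 = 164.
Not divisible by any: 434 - 164.

Final answer: 270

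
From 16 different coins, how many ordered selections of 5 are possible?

P(16,5) = 16!/(16-5)! = 16!/11!.

Final answer: P(16,5) = 524160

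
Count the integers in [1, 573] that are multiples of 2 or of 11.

Multiples of 2: 286. Multiples of 11: 52. Of both (lcm=22): 26.
By inclusion-exclusion: 286 + 52 - 26.

Final answer: 312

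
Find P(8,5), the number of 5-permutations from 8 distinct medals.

P(8,5) = 8!/(8-5)! = 8!/3!.

Final answer: P(8,5) = 6720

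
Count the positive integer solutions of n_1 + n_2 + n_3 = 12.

Substitute n'_i = n_i - 1 (so n'_i >= 0). Then sum n'_i = 12 - 3 = 9.
Stars and bars: C(9+3-1, 3-1) = C(11,2).

Final answer: C(11,2) = 55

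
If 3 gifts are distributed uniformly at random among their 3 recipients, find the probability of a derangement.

D(n) = (n-1)(D(n-1) + D(n-2)), D(0)=1, D(1)=0.
Building up: D(2)=1, D(3)=2.
Total arrangements: 3! = 6.
Probability = D(3)/3! = 1/3.

Final answer: D(3)/3! = 2/6 = 0.333333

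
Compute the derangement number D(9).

D(n) = (n-1)(D(n-1) + D(n-2)), D(0)=1, D(1)=0.
D(2) = 1 x (0 + 1) = 1
D(3) = 2 x (1 + 0) = 2
D(4) = 3 x (2 + 1) = 9
D(5) = 4 x (9 + 2) = 44
D(6) = 5 x (44 + 9) = 265
D(7) = 6 x (265 + 44) = 1854
D(8) = 7 x (1854 + 265) = 14833
D(9) = 8 x (D(8) + D(7)) = 8 x (14833 + 1854)

Final answer: D(9) = 133496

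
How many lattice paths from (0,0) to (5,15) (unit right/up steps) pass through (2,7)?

Paths (0,0)->(2,7): C(9,7) = 36.
Paths (2,7)->(5,15): C(11,8) = 165.
By multiplication principle: 36 x 165.

Final answer: 5940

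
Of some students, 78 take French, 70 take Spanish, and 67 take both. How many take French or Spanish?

|A union B| = |A| + |B| - |A intersect B| = 78 + 70 - 67.

Final answer: 81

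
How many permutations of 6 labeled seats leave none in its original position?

Use the recurrence D(n) = (n-1)(D(n-1) + D(n-2)) with D(0)=1, D(1)=0.
D(2) = 1 x (0 + 1) = 1
D(3) = 2 x (1 + 0) = 2
D(4) = 3 x (2 + 1) = 9
D(5) = 4 x (9 + 2) = 44
D(6) = 5 x (D(5) + D(4)) = 5 x (44 + 9)

Final answer: D(6) = 265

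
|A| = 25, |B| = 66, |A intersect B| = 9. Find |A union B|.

|A union B| = |A| + |B| - |A intersect B| = 25 + 66 - 9.

Final answer: 82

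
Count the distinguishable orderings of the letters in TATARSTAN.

Letters (A:3, N:1, R:1, S:1, T:3). Total letters: 9.
Permutations = 9!/(3! x 3!).

Final answer: 10080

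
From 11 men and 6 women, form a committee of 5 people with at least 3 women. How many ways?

Sum over valid woman counts:
C(6,3)C(11,2) = 1100
C(6,4)C(11,1) = 165
C(6,5)C(11,0) = 6
Total: 1100 + 165 + 6.

Final answer: 1271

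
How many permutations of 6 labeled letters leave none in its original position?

Use the recurrence D(n) = (n-1)(D(n-1) + D(n-2)) with D(0)=1, D(1)=0.
D(2) = 1 x (0 + 1) = 1
D(3) = 2 x (1 + 0) = 2
D(4) = 3 x (2 + 1) = 9
D(5) = 4 x (9 + 2) = 44
D(6) = 5 x (D(5) + D(4)) = 5 x (44 + 9)

Final answer: D(6) = 265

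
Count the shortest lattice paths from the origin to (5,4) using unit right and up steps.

Each path has 5 right steps and 4 up steps in some order (9 steps total).
Choose which 4 of the 9 steps are up: C(9,4).

Final answer: C(9,4) = 126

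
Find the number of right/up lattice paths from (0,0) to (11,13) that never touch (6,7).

Total paths to (11,13): C(24,13) = 2496144.
Paths through (6,7): C(13,7) x C(11,6) = 792792.
Avoiding (6,7): 2496144 - 792792.

Final answer: 1703352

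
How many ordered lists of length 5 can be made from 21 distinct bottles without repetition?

P(21,5) = 21!/(21-5)! = 21!/16!.

Final answer: P(21,5) = 2441880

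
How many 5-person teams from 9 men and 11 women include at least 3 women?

Sum over valid woman counts:
C(11,3)C(9,2) = 5940
C(11,4)C(9,1) = 2970
C(11,5)C(9,0) = 462
Total: 5940 + 2970 + 462.

Final answer: 9372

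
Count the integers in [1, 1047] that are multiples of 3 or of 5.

Multiples of 3: 349. Multiples of 5: 209. Of both (lcm=15): 69.
By inclusion-exclusion: 349 + 209 - 69.

Final answer: 489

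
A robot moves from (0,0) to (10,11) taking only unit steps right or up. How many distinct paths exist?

Each path has 10 right steps and 11 up steps in some order (21 steps total).
Choose which 11 of the 21 steps are up: C(21,11).

Final answer: C(21,11) = 352716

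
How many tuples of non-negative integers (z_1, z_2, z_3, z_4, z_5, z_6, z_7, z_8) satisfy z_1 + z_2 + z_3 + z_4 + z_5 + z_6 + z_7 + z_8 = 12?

Stars and bars with 12 stars and 7 bars:
C(12+8-1, 8-1) = C(19,7).

Final answer: C(19,7) = 50388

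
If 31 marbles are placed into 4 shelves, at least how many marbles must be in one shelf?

By the pigeonhole principle: ceiling(31/4).

Final answer: 8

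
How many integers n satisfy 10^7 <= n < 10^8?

First digit: 9 choices (1-9). Each of the remaining 7 digits: 10 choices.
Total: 9 x 10^7.

Final answer: 90000000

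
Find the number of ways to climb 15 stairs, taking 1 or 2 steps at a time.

Let f(n) count the ways. The last step is size 1 or 2, so f(n) = f(n-1) + f(n-2) with f(1)=1, f(2)=2.
Computing successive values: f(1)=1, f(2)=2, f(3)=3, f(4)=5, f(5)=8, f(6)=13, f(7)=21, f(8)=34, f(9)=55, f(10)=89, f(11)=144, f(12)=233, f(13)=377, f(14)=610, f(15)=987.

Final answer: 987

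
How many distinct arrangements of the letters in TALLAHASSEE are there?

Letters (A:3, E:2, H:1, L:2, S:2, T:1). Total letters: 11.
Permutations = 11!/(3! x 2! x 2! x 2!).

Final answer: 831600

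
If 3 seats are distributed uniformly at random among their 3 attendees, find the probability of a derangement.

Use the recurrence D(n) = (n-1)(D(n-1) + D(n-2)) with D(0)=1, D(1)=0.
Building up: D(2)=1, D(3)=2.
Total arrangements: 3! = 6.
Probability = D(3)/3! = 1/3.

Final answer: D(3)/3! = 2/6 = 0.333333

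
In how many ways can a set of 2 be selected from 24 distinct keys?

C(24,2) = 24!/(2! x (24-2)!).

Final answer: C(24,2) = 276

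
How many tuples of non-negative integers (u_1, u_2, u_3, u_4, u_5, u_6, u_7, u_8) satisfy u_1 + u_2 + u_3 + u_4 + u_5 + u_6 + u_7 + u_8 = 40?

Stars and bars with 40 stars and 7 bars:
C(40+8-1, 8-1) = C(47,7).

Final answer: C(47,7) = 62891499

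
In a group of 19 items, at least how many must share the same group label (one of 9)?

There are 9 possible values for group label (one of 9). With 19 items and 9 categories, by pigeonhole: ceiling(19/9).

Final answer: 3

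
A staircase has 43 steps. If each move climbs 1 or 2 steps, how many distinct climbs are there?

Let f(n) be the number of climbs. Removing the last move (1 or 2 steps) gives f(n) = f(n-1) + f(n-2); base cases f(1)=1, f(2)=2.
Building up term by term: f(1)=1, f(2)=2, f(3)=3, f(4)=5, f(5)=8, f(6)=13, f(7)=21, f(8)=34, f(9)=55, f(10)=89, f(11)=144, f(12)=233, f(13)=377, f(14)=610, f(15)=987, f(16)=1597, f(17)=2584, f(18)=4181, f(19)=6765, f(20)=10946, f(21)=17711, f(22)=28657, f(23)=46368, f(24)=75025, f(25)=121393, f(26)=196418, f(27)=317811, f(28)=514229, f(29)=832040, f(30)=1346269, f(31)=2178309, f(32)=3524578, f(33)=5702887, f(34)=9227465, f(35)=14930352, f(36)=24157817, f(37)=39088169, f(38)=63245986, f(39)=102334155, f(40)=165580141, f(41)=267914296, f(42)=433494437, f(43)=701408733.

Final answer: 701408733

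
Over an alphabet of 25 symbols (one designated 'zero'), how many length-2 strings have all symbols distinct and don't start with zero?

First digit: 24 (nonzero). Second: 24 (not first). Third: 23, etc.
Total: 24 x 24.

Final answer: 576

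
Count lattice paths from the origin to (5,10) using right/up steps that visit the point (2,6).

Paths (0,0)->(2,6): C(8,6) = 28.
Paths (2,6)->(5,10): C(7,4) = 35.
By multiplication principle: 28 x 35.

Final answer: 980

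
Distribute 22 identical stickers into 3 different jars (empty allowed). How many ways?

Stars and bars: C(n+k-1, k-1) = C(24,2).

Final answer: C(24,2) = 276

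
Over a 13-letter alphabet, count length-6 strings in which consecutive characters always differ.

First character: 13 choices. Each subsequent: 12 choices (must differ from the previous one).
Total: 13 x 12^5.

Final answer: 13 x 12^{5} = 3234816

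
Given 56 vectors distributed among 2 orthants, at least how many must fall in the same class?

By pigeonhole with 56 objects and 2 categories: ceiling(56/2).

Final answer: 28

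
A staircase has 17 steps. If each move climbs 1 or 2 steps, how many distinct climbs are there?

Let f(n) be the number of climbs. Removing the last move (1 or 2 steps) gives f(n) = f(n-1) + f(n-2); base cases f(1)=1, f(2)=2.
Building up term by term: f(1)=1, f(2)=2, f(3)=3, f(4)=5, f(5)=8, f(6)=13, f(7)=21, f(8)=34, f(9)=55, f(10)=89, f(11)=144, f(12)=233, f(13)=377, f(14)=610, f(15)=987, f(16)=1597, f(17)=2584.

Final answer: 2584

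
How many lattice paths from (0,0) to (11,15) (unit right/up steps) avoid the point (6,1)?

Total paths to (11,15): C(26,15) = 7726160.
Paths through (6,1): C(7,1) x C(19,14) = 81396.
Avoiding (6,1): 7726160 - 81396.

Final answer: 7644764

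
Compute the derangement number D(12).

Use the recurrence D(n) = (n-1)(D(n-1) + D(n-2)) with D(0)=1, D(1)=0.
D(2) = 1 x (0 + 1) = 1
D(3) = 2 x (1 + 0) = 2
D(4) = 3 x (2 + 1) = 9
D(5) = 4 x (9 + 2) = 44
D(6) = 5 x (44 + 9) = 265
D(7) = 6 x (265 + 44) = 1854
D(8) = 7 x (1854 + 265) = 14833
D(9) = 8 x (14833 + 1854) = 133496
D(10) = 9 x (133496 + 14833) = 1334961
D(11) = 10 x (1334961 + 133496) = 14684570
D(12) = 11 x (D(11) + D(10)) = 11 x (14684570 + 1334961)

Final answer: D(12) = 176214841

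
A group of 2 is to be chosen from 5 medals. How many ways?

C(5,2) = 5!/(2! x (5-2)!).

Final answer: C(5,2) = 10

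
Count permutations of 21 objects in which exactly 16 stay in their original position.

Choose which 16 elements are fixed: C(21,16) = 20349.
Derange the remaining 5 using D(j) = (j-1)(D(j-1) + D(j-2)), D(0)=1, D(1)=0: D(2)=1, D(3)=2, D(4)=9, D(5)=44.
Total: 20349 x 44.

Final answer: C(21,16) D(5) = 895356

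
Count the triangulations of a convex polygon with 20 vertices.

This is a standard Catalan-number count: the answer is C_n. Here n = 20 - 2 = 18.
C_n = (2n)!/(n!(n+1)!), so C_{18} = 36!/(18! x 19!) = C(36,18)/19 = 9075135300/19.

Final answer: C_{18} = 477638700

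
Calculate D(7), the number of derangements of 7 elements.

D(n) = (n-1)(D(n-1) + D(n-2)), D(0)=1, D(1)=0.
D(2) = 1 x (0 + 1) = 1
D(3) = 2 x (1 + 0) = 2
D(4) = 3 x (2 + 1) = 9
D(5) = 4 x (9 + 2) = 44
D(6) = 5 x (44 + 9) = 265
D(7) = 6 x (D(6) + D(5)) = 6 x (265 + 44)

Final answer: D(7) = 1854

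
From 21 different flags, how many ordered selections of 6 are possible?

P(21,6) = 21!/(21-6)! = 21!/15!.

Final answer: P(21,6) = 39070080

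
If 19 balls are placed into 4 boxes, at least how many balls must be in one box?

By the pigeonhole principle: ceiling(19/4).

Final answer: 5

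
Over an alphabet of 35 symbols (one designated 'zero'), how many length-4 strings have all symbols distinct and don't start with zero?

The leading digit has 34 choices (anything but zero); the next has 34 (anything but the first), then 33, and so on, one fewer each time.
Total: 34 x 34 x 33 x 32.

Final answer: 1220736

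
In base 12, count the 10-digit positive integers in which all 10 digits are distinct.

The leading digit has 11 choices (anything but zero); the next has 11 (anything but the first), then 10, and so on, one fewer each time.
Total: 11 x 11 x 10 x 9 x 8 x 7 x 6 x 5 x 4 x 3.

Final answer: 219542400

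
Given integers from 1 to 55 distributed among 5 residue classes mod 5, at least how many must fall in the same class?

By pigeonhole with 55 objects and 5 categories: ceiling(55/5).

Final answer: 11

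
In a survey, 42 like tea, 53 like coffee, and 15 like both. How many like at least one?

|A union B| = |A| + |B| - |A intersect B| = 42 + 53 - 15.

Final answer: 80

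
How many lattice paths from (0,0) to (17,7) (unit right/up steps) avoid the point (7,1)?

Total paths to (17,7): C(24,7) = 346104.
Paths through (7,1): C(8,1) x C(16,6) = 64064.
Avoiding (7,1): 346104 - 64064.

Final answer: 282040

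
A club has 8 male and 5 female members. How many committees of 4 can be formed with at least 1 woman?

Sum over valid woman counts:
C(5,1)C(8,3) = 280
C(5,2)C(8,2) = 280
C(5,3)C(8,1) = 80
C(5,4)C(8,0) = 5
Total: 280 + 280 + 80 + 5.

Final answer: 645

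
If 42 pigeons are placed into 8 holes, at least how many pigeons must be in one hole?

By the pigeonhole principle: ceiling(42/8).

Final answer: 6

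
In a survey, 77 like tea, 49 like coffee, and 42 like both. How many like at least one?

|A union B| = |A| + |B| - |A intersect B| = 77 + 49 - 42.

Final answer: 84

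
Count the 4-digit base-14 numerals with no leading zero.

Leading digit: 13 options (nonzero). Other 3 digit(s): 14 options each.
Total: 13 x 14^3.

Final answer: 35672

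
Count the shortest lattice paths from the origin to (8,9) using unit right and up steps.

Each path has 8 right steps and 9 up steps in some order (17 steps total).
Choose which 9 of the 17 steps are up: C(17,9).

Final answer: C(17,9) = 24310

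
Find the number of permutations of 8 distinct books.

The number of ways to arrange 8 distinct objects is 8!.

Final answer: 8! = 40320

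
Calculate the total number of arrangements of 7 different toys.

The number of ways to arrange 7 distinct objects is 7!.

Final answer: 7! = 5040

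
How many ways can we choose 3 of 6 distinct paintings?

C(6,3) = 6!/(3! x (6-3)!).

Final answer: C(6,3) = 20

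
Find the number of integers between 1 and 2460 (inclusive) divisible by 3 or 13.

Multiples of 3: 820. Multiples of 13: 189. Of both (lcm=39): 63.
By inclusion-exclusion: 820 + 189 - 63.

Final answer: 946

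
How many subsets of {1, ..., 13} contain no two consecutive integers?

Let a(n) count such subsets of {1, ..., n}. Either n is excluded (a(n-1) ways) or n is included, forcing n-1 out (a(n-2) ways), so a(n) = a(n-1) + a(n-2) with a(1)=2, a(2)=3.
Building up term by term: a(1)=2, a(2)=3, a(3)=5, a(4)=8, a(5)=13, a(6)=21, a(7)=34, a(8)=55, a(9)=89, a(10)=144, a(11)=233, a(12)=377, a(13)=610.

Final answer: 610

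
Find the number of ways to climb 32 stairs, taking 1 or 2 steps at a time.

Let f(n) count the ways. The last step is size 1 or 2, so f(n) = f(n-1) + f(n-2) with f(1)=1, f(2)=2.
Building up term by term: f(1)=1, f(2)=2, f(3)=3, f(4)=5, f(5)=8, f(6)=13, f(7)=21, f(8)=34, f(9)=55, f(10)=89, f(11)=144, f(12)=233, f(13)=377, f(14)=610, f(15)=987, f(16)=1597, f(17)=2584, f(18)=4181, f(19)=6765, f(20)=10946, f(21)=17711, f(22)=28657, f(23)=46368, f(24)=75025, f(25)=121393, f(26)=196418, f(27)=317811, f(28)=514229, f(29)=832040, f(30)=1346269, f(31)=2178309, f(32)=3524578.

Final answer: 3524578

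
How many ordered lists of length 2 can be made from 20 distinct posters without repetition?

P(20,2) = 20!/(20-2)! = 20!/18!.

Final answer: P(20,2) = 380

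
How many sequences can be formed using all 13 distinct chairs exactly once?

The number of ways to arrange 13 distinct objects is 13!.

Final answer: 13! = 6227020800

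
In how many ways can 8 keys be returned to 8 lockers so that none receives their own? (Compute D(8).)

D(n) = (n-1)(D(n-1) + D(n-2)), D(0)=1, D(1)=0.
D(2) = 1 x (0 + 1) = 1
D(3) = 2 x (1 + 0) = 2
D(4) = 3 x (2 + 1) = 9
D(5) = 4 x (9 + 2) = 44
D(6) = 5 x (44 + 9) = 265
D(7) = 6 x (265 + 44) = 1854
D(8) = 7 x (D(7) + D(6)) = 7 x (1854 + 265)

Final answer: D(8) = 14833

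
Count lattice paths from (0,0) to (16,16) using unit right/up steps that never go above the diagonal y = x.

Total monotonic paths to (16,16): C(32,16) = 601080390.
Reflecting each bad path at its first crossing gives a bijection with paths to (15,17): C(32,17) = 565722720.
Valid Dyck paths: 601080390 - 565722720.
(Check: C(32,16) - C(32,17) = C(32,16)/17, the Catalan number C_{16}.)

Final answer: C_{16} = 35357670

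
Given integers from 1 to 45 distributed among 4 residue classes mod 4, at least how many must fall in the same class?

By pigeonhole with 45 objects and 4 categories: ceiling(45/4).

Final answer: 12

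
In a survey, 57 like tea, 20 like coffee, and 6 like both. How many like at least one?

|A union B| = |A| + |B| - |A intersect B| = 57 + 20 - 6.

Final answer: 71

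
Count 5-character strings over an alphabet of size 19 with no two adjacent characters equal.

First character: 19 choices. Each subsequent: 18 choices (must differ from the previous one).
Total: 19 x 18^4.

Final answer: 19 x 18^{4} = 1994544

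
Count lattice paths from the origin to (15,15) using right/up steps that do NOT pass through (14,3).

Total paths to (15,15): C(30,15) = 155117520.
Paths through (14,3): C(17,3) x C(13,12) = 8840.
Avoiding (14,3): 155117520 - 8840.

Final answer: 155108680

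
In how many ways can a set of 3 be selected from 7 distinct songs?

C(7,3) = 7!/(3! x (7-3)!).

Final answer: C(7,3) = 35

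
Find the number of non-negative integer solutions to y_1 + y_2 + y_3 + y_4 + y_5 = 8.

Stars and bars with 8 stars and 4 bars:
C(8+5-1, 5-1) = C(12,4).

Final answer: C(12,4) = 495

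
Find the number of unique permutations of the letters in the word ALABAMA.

Letters (A:4, B:1, L:1, M:1). Total letters: 7.
Permutations = 7!/(4!).

Final answer: 210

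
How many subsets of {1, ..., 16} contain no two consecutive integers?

Let a(n) count such subsets of {1, ..., n}. Either n is excluded (a(n-1) ways) or n is included, forcing n-1 out (a(n-2) ways), so a(n) = a(n-1) + a(n-2) with a(1)=2, a(2)=3.
Building up term by term: a(1)=2, a(2)=3, a(3)=5, a(4)=8, a(5)=13, a(6)=21, a(7)=34, a(8)=55, a(9)=89, a(10)=144, a(11)=233, a(12)=377, a(13)=610, a(14)=987, a(15)=1597, a(16)=2584.

Final answer: 2584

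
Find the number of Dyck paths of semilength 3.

Total monotonic paths to (3,3): C(6,3) = 20.
Reflecting each bad path at its first crossing gives a bijection with paths to (2,4): C(6,4) = 15.
Valid Dyck paths: 20 - 15.
(These counts are the Catalan numbers.)

Final answer: C_{3} = 5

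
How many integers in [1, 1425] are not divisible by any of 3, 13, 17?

|div by 3|=475, |div by 13|=109, |div by 17|=83.
|div by 3&13|=36, |div by 3&17|=27, |div by 13&17|=6, |div by all|=2.
By inclusion-exclusion, divisible by at least one: 475+109+83-36-27-6+2 = 600.
Not divisible by any: 1425 - 600.

Final answer: 825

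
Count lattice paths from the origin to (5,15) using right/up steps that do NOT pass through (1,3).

Total paths to (5,15): C(20,15) = 15504.
Paths through (1,3): C(4,3) x C(16,12) = 7280.
Avoiding (1,3): 15504 - 7280.

Final answer: 8224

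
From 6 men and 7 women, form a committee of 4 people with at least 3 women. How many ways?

Sum over valid woman counts:
C(7,3)C(6,1) = 210
C(7,4)C(6,0) = 35
Total: 210 + 35.

Final answer: 245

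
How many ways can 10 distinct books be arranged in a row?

The number of ways to arrange 10 distinct objects is 10!.

Final answer: 10! = 3628800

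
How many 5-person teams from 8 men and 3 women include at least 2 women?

Sum over valid woman counts:
C(3,2)C(8,3) = 168
C(3,3)C(8,2) = 28
Total: 168 + 28.

Final answer: 196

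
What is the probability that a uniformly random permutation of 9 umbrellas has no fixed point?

D(n) = (n-1)(D(n-1) + D(n-2)), D(0)=1, D(1)=0.
Building up: D(2)=1, D(3)=2, D(4)=9, D(5)=44, D(6)=265, D(7)=1854, D(8)=14833, D(9)=133496.
Total arrangements: 9! = 362880.
Probability = D(9)/9! = 16687/45360.

Final answer: D(9)/9! = 133496/362880 = 0.367879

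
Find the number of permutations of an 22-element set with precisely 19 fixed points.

Choose which 19 elements are fixed: C(22,19) = 1540.
Derange the remaining 3 using D(j) = (j-1)(D(j-1) + D(j-2)), D(0)=1, D(1)=0: D(2)=1, D(3)=2.
Total: 1540 x 2.

Final answer: C(22,19) D(3) = 3080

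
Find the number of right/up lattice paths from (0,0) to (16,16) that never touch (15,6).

Total paths to (16,16): C(32,16) = 601080390.
Paths through (15,6): C(21,6) x C(11,10) = 596904.
Avoiding (15,6): 601080390 - 596904.

Final answer: 600483486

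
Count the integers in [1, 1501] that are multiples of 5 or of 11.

Multiples of 5: 300. Multiples of 11: 136. Of both (lcm=55): 27.
By inclusion-exclusion: 300 + 136 - 27.

Final answer: 409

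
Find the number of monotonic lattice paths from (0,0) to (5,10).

Each path has 5 right steps and 10 up steps in some order (15 steps total).
Choose which 10 of the 15 steps are up: C(15,10).

Final answer: C(15,10) = 3003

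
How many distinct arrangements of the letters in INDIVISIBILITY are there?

Letters (B:1, D:1, I:6, L:1, N:1, S:1, T:1, V:1, Y:1). Total letters: 14.
Permutations = 14!/(6!).

Final answer: 121080960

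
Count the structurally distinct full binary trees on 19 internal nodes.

The structures are counted by the Catalan number C_n. Here n = 19.
C_n = C(2n,n) - C(2n,n+1), so C_{19} = C(38,19) - C(38,20) = 35345263800 - 33578000610.

Final answer: C_{19} = 1767263190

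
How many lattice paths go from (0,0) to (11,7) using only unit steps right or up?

Each path has 11 right steps and 7 up steps in some order (18 steps total).
Choose which 7 of the 18 steps are up: C(18,7).

Final answer: C(18,7) = 31824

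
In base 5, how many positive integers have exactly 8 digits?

These are the integers in [5^7, 5^8), so the count is 5^8 - 5^7 = 4 x 5^7.

Final answer: 312500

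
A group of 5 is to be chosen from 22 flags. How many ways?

C(22,5) = 22!/(5! x 17!).

Final answer: \binom{22}{5} = 26334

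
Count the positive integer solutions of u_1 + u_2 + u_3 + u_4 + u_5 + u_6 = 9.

Substitute u'_i = u_i - 1 (so u'_i >= 0). Then sum u'_i = 9 - 6 = 3.
Stars and bars: C(3+6-1, 6-1) = C(8,5).

Final answer: C(8,5) = 56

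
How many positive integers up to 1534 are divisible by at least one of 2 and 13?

Multiples of 2: 767. Multiples of 13: 118. Of both (lcm=26): 59.
By inclusion-exclusion: 767 + 118 - 59.

Final answer: 826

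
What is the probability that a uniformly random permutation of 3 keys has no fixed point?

D(n) = (n-1)(D(n-1) + D(n-2)), D(0)=1, D(1)=0.
Building up: D(2)=1, D(3)=2.
Total arrangements: 3! = 6.
Probability = D(3)/3! = 1/3.

Final answer: D(3)/3! = 2/6 = 0.333333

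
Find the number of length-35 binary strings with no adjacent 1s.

Classify by the final bit: ...0 gives a(n-1) strings, ...01 gives a(n-2) strings. Thus a(n) = a(n-1) + a(n-2) with a(1)=2, a(2)=3.
Computing successive values: a(1)=2, a(2)=3, a(3)=5, a(4)=8, a(5)=13, a(6)=21, a(7)=34, a(8)=55, a(9)=89, a(10)=144, a(11)=233, a(12)=377, a(13)=610, a(14)=987, a(15)=1597, a(16)=2584, a(17)=4181, a(18)=6765, a(19)=10946, a(20)=17711, a(21)=28657, a(22)=46368, a(23)=75025, a(24)=121393, a(25)=196418, a(26)=317811, a(27)=514229, a(28)=832040, a(29)=1346269, a(30)=2178309, a(31)=3524578, a(32)=5702887, a(33)=9227465, a(34)=14930352, a(35)=24157817.

Final answer: 24157817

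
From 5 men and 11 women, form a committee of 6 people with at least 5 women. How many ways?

Sum over valid woman counts:
C(11,5)C(5,1) = 2310
C(11,6)C(5,0) = 462
Total: 2310 + 462.

Final answer: 2772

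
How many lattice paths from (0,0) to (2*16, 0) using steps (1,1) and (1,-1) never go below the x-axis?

Total monotonic paths to (16,16): C(32,16) = 601080390.
Reflecting each bad path at its first crossing gives a bijection with paths to (15,17): C(32,17) = 565722720.
Valid Dyck paths: 601080390 - 565722720.
(Equivalently, C_{16} = C(32,16)/17 = 601080390/17.)

Final answer: C_{16} = 35357670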